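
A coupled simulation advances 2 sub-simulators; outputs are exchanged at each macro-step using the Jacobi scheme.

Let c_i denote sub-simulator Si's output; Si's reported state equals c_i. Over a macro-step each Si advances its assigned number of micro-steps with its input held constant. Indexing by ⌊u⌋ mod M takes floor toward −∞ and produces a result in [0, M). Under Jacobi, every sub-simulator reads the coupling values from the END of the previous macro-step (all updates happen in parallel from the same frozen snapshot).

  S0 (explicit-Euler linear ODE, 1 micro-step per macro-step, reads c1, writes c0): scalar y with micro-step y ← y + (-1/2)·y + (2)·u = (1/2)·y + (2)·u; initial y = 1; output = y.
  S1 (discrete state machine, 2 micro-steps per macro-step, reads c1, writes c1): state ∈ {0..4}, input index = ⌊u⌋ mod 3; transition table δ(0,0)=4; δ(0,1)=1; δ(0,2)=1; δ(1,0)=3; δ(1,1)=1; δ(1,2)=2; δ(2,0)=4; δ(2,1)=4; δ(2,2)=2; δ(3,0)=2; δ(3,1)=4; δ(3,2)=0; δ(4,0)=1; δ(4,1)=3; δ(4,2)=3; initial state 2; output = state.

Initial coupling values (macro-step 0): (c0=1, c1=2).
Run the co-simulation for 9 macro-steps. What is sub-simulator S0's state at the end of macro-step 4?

S0 state at macro-step 4 = 121/16

macro 1: S0 reads c1=2 → after 1×micro: 9/2; S1 reads c1=2 → after 2×micro: 2 ⇒ (c0=9/2, c1=2)
macro 2: S0 reads c1=2 → after 1×micro: 25/4; S1 reads c1=2 → after 2×micro: 2 ⇒ (c0=25/4, c1=2)
macro 3: S0 reads c1=2 → after 1×micro: 57/8; S1 reads c1=2 → after 2×micro: 2 ⇒ (c0=57/8, c1=2)
macro 4: S0 reads c1=2 → after 1×micro: 121/16; S1 reads c1=2 → after 2×micro: 2 ⇒ (c0=121/16, c1=2)
macro 5: S0 reads c1=2 → after 1×micro: 249/32; S1 reads c1=2 → after 2×micro: 2 ⇒ (c0=249/32, c1=2)
macro 6: S0 reads c1=2 → after 1×micro: 505/64; S1 reads c1=2 → after 2×micro: 2 ⇒ (c0=505/64, c1=2)
macro 7: S0 reads c1=2 → after 1×micro: 1017/128; S1 reads c1=2 → after 2×micro: 2 ⇒ (c0=1017/128, c1=2)
macro 8: S0 reads c1=2 → after 1×micro: 2041/256; S1 reads c1=2 → after 2×micro: 2 ⇒ (c0=2041/256, c1=2)
macro 9: S0 reads c1=2 → after 1×micro: 4089/512; S1 reads c1=2 → after 2×micro: 2 ⇒ (c0=4089/512, c1=2)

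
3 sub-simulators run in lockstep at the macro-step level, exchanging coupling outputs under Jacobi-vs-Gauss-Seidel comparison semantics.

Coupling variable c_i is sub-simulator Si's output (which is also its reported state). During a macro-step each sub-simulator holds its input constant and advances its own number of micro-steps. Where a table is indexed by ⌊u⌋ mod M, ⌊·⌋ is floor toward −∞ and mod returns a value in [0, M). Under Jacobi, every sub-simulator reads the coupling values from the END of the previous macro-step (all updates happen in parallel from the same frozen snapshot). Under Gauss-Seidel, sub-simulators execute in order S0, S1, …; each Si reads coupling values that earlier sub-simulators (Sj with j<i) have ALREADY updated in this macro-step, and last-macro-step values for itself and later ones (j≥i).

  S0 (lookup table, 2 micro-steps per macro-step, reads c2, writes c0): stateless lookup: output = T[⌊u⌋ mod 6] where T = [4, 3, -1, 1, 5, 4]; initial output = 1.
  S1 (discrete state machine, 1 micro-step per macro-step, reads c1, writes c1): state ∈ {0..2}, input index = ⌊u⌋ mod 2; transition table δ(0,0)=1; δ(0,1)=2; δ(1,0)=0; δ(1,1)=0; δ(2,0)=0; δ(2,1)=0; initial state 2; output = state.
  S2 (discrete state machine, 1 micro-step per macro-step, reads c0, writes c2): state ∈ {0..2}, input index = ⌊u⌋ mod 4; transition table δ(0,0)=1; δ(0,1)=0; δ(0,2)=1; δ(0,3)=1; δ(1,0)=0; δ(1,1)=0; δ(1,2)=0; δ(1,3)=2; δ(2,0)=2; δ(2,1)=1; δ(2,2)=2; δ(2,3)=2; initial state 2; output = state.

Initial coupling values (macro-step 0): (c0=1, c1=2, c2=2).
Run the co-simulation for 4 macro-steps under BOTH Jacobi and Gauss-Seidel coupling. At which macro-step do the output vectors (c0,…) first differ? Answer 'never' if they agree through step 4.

[Jacobi] macro 1: S0 reads c2=2 → after 2×micro: -1; S1 reads c1=2 → after 1×micro: 0; S2 reads c0=1 → after 1×micro: 1 ⇒ (c0=-1, c1=0, c2=1)
[Jacobi] macro 2: S0 reads c2=1 → after 2×micro: 3; S1 reads c1=0 → after 1×micro: 1; S2 reads c0=-1 → after 1×micro: 2 ⇒ (c0=3, c1=1, c2=2)
[Jacobi] macro 3: S0 reads c2=2 → after 2×micro: -1; S1 reads c1=1 → after 1×micro: 0; S2 reads c0=3 → after 1×micro: 2 ⇒ (c0=-1, c1=0, c2=2)
[Jacobi] macro 4: S0 reads c2=2 → after 2×micro: -1; S1 reads c1=0 → after 1×micro: 1; S2 reads c0=-1 → after 1×micro: 2 ⇒ (c0=-1, c1=1, c2=2)
[Gauss-Seidel] macro 1: S0 reads c2=2 → after 2×micro: -1; S1 reads c1=2 → after 1×micro: 0; S2 reads c0=-1 → after 1×micro: 2 ⇒ (c0=-1, c1=0, c2=2)
[Gauss-Seidel] macro 2: S0 reads c2=2 → after 2×micro: -1; S1 reads c1=0 → after 1×micro: 1; S2 reads c0=-1 → after 1×micro: 2 ⇒ (c0=-1, c1=1, c2=2)
[Gauss-Seidel] macro 3: S0 reads c2=2 → after 2×micro: -1; S1 reads c1=1 → after 1×micro: 0; S2 reads c0=-1 → after 1×micro: 2 ⇒ (c0=-1, c1=0, c2=2)
[Gauss-Seidel] macro 4: S0 reads c2=2 → after 2×micro: -1; S1 reads c1=0 → after 1×micro: 1; S2 reads c0=-1 → after 1×micro: 2 ⇒ (c0=-1, c1=1, c2=2)

first divergence at macro-step: 1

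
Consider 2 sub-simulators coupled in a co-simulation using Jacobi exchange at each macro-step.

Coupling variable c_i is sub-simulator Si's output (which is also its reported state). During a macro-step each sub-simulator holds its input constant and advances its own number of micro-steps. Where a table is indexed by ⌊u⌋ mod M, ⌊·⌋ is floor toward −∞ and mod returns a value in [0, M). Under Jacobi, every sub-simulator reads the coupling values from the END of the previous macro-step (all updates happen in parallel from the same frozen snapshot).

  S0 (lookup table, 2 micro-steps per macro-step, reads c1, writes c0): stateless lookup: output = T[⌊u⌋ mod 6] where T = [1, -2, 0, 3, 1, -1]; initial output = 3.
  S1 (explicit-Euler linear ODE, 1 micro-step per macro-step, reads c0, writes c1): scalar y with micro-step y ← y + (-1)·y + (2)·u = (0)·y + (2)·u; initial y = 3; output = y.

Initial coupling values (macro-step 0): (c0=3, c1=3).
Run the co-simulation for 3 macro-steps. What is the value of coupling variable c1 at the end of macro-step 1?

macro 1: S0 reads c1=3 → after 2×micro: 3; S1 reads c0=3 → after 1×micro: 6 ⇒ (c0=3, c1=6)
macro 2: S0 reads c1=6 → after 2×micro: 1; S1 reads c0=3 → after 1×micro: 6 ⇒ (c0=1, c1=6)
macro 3: S0 reads c1=6 → after 2×micro: 1; S1 reads c0=1 → after 1×micro: 2 ⇒ (c0=1, c1=2)

c1 at macro-step 1 = 6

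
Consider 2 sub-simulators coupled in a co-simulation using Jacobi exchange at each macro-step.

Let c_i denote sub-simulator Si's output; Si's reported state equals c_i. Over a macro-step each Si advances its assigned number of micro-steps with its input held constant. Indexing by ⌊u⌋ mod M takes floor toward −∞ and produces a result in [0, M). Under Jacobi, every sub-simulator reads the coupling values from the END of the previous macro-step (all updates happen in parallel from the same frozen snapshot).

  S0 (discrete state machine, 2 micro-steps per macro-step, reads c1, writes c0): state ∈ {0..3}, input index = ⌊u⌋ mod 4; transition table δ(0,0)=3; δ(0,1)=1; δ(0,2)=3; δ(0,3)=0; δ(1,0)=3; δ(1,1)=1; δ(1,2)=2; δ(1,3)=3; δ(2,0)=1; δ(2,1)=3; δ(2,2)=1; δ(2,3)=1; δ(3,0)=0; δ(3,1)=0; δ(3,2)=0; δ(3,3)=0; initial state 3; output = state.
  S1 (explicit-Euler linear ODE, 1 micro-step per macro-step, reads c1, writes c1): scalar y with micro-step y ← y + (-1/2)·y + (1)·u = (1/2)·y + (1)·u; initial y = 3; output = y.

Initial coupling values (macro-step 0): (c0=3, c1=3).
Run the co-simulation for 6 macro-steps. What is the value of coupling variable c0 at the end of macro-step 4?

macro 1: S0 reads c1=3 → after 2×micro: 0; S1 reads c1=3 → after 1×micro: 9/2 ⇒ (c0=0, c1=9/2)
macro 2: S0 reads c1=9/2 → after 2×micro: 0; S1 reads c1=9/2 → after 1×micro: 27/4 ⇒ (c0=0, c1=27/4)
macro 3: S0 reads c1=27/4 → after 2×micro: 0; S1 reads c1=27/4 → after 1×micro: 81/8 ⇒ (c0=0, c1=81/8)
macro 4: S0 reads c1=81/8 → after 2×micro: 0; S1 reads c1=81/8 → after 1×micro: 243/16 ⇒ (c0=0, c1=243/16)
macro 5: S0 reads c1=243/16 → after 2×micro: 0; S1 reads c1=243/16 → after 1×micro: 729/32 ⇒ (c0=0, c1=729/32)
macro 6: S0 reads c1=729/32 → after 2×micro: 0; S1 reads c1=729/32 → after 1×micro: 2187/64 ⇒ (c0=0, c1=2187/64)

c0 at macro-step 4 = 0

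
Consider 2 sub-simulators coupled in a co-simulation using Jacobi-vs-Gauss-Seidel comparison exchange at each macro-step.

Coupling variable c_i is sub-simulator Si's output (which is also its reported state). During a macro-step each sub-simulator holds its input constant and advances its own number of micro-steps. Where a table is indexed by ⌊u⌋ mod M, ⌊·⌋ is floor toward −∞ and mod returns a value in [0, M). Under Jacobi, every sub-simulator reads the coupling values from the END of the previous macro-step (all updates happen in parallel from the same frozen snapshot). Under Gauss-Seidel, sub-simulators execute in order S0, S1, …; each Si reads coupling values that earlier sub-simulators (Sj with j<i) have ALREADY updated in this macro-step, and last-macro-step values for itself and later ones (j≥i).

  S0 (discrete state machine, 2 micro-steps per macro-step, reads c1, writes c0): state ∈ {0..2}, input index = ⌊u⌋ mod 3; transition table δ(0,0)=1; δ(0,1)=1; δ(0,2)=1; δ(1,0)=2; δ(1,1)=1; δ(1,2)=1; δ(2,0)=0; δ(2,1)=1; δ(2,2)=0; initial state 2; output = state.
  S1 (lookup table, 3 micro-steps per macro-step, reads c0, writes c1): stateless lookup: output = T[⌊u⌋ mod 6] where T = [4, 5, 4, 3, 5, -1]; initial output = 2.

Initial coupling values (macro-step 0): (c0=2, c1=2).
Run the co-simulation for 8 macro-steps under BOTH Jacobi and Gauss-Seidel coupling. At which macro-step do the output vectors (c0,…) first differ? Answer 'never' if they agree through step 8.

[Jacobi] macro 1: S0 reads c1=2 → after 2×micro: 1; S1 reads c0=2 → after 3×micro: 4 ⇒ (c0=1, c1=4)
[Jacobi] macro 2: S0 reads c1=4 → after 2×micro: 1; S1 reads c0=1 → after 3×micro: 5 ⇒ (c0=1, c1=5)
[Jacobi] macro 3: S0 reads c1=5 → after 2×micro: 1; S1 reads c0=1 → after 3×micro: 5 ⇒ (c0=1, c1=5)
[Jacobi] macro 4: S0 reads c1=5 → after 2×micro: 1; S1 reads c0=1 → after 3×micro: 5 ⇒ (c0=1, c1=5)
[Jacobi] macro 5: S0 reads c1=5 → after 2×micro: 1; S1 reads c0=1 → after 3×micro: 5 ⇒ (c0=1, c1=5)
[Jacobi] macro 6: S0 reads c1=5 → after 2×micro: 1; S1 reads c0=1 → after 3×micro: 5 ⇒ (c0=1, c1=5)
[Jacobi] macro 7: S0 reads c1=5 → after 2×micro: 1; S1 reads c0=1 → after 3×micro: 5 ⇒ (c0=1, c1=5)
[Jacobi] macro 8: S0 reads c1=5 → after 2×micro: 1; S1 reads c0=1 → after 3×micro: 5 ⇒ (c0=1, c1=5)
[Gauss-Seidel] macro 1: S0 reads c1=2 → after 2×micro: 1; S1 reads c0=1 → after 3×micro: 5 ⇒ (c0=1, c1=5)
[Gauss-Seidel] macro 2: S0 reads c1=5 → after 2×micro: 1; S1 reads c0=1 → after 3×micro: 5 ⇒ (c0=1, c1=5)
[Gauss-Seidel] macro 3: S0 reads c1=5 → after 2×micro: 1; S1 reads c0=1 → after 3×micro: 5 ⇒ (c0=1, c1=5)
[Gauss-Seidel] macro 4: S0 reads c1=5 → after 2×micro: 1; S1 reads c0=1 → after 3×micro: 5 ⇒ (c0=1, c1=5)
[Gauss-Seidel] macro 5: S0 reads c1=5 → after 2×micro: 1; S1 reads c0=1 → after 3×micro: 5 ⇒ (c0=1, c1=5)
[Gauss-Seidel] macro 6: S0 reads c1=5 → after 2×micro: 1; S1 reads c0=1 → after 3×micro: 5 ⇒ (c0=1, c1=5)
[Gauss-Seidel] macro 7: S0 reads c1=5 → after 2×micro: 1; S1 reads c0=1 → after 3×micro: 5 ⇒ (c0=1, c1=5)
[Gauss-Seidel] macro 8: S0 reads c1=5 → after 2×micro: 1; S1 reads c0=1 → after 3×micro: 5 ⇒ (c0=1, c1=5)

first divergence at macro-step: 1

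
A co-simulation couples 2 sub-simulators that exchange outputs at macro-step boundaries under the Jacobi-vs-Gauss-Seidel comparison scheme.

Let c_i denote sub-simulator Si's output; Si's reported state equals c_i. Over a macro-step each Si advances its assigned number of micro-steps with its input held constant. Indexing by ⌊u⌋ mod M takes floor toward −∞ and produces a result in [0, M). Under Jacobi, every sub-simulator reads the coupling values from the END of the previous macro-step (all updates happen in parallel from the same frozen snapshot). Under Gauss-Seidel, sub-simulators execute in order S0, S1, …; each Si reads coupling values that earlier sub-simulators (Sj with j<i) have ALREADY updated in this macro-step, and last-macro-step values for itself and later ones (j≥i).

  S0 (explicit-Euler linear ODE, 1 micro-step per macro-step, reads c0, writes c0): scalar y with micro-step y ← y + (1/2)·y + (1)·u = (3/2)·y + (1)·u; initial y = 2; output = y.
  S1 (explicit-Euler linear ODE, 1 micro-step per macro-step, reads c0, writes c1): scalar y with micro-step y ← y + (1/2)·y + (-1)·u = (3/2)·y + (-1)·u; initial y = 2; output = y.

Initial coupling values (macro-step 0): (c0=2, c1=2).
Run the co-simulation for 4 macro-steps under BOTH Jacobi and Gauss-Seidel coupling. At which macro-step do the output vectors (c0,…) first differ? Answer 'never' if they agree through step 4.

first divergence at macro-step: 1

[Jacobi] macro 1: S0 reads c0=2 → after 1×micro: 5; S1 reads c0=2 → after 1×micro: 1 ⇒ (c0=5, c1=1)
[Jacobi] macro 2: S0 reads c0=5 → after 1×micro: 25/2; S1 reads c0=5 → after 1×micro: -7/2 ⇒ (c0=25/2, c1=-7/2)
[Jacobi] macro 3: S0 reads c0=25/2 → after 1×micro: 125/4; S1 reads c0=25/2 → after 1×micro: -71/4 ⇒ (c0=125/4, c1=-71/4)
[Jacobi] macro 4: S0 reads c0=125/4 → after 1×micro: 625/8; S1 reads c0=125/4 → after 1×micro: -463/8 ⇒ (c0=625/8, c1=-463/8)
[Gauss-Seidel] macro 1: S0 reads c0=2 → after 1×micro: 5; S1 reads c0=5 → after 1×micro: -2 ⇒ (c0=5, c1=-2)
[Gauss-Seidel] macro 2: S0 reads c0=5 → after 1×micro: 25/2; S1 reads c0=25/2 → after 1×micro: -31/2 ⇒ (c0=25/2, c1=-31/2)
[Gauss-Seidel] macro 3: S0 reads c0=25/2 → after 1×micro: 125/4; S1 reads c0=125/4 → after 1×micro: -109/2 ⇒ (c0=125/4, c1=-109/2)
[Gauss-Seidel] macro 4: S0 reads c0=125/4 → after 1×micro: 625/8; S1 reads c0=625/8 → after 1×micro: -1279/8 ⇒ (c0=625/8, c1=-1279/8)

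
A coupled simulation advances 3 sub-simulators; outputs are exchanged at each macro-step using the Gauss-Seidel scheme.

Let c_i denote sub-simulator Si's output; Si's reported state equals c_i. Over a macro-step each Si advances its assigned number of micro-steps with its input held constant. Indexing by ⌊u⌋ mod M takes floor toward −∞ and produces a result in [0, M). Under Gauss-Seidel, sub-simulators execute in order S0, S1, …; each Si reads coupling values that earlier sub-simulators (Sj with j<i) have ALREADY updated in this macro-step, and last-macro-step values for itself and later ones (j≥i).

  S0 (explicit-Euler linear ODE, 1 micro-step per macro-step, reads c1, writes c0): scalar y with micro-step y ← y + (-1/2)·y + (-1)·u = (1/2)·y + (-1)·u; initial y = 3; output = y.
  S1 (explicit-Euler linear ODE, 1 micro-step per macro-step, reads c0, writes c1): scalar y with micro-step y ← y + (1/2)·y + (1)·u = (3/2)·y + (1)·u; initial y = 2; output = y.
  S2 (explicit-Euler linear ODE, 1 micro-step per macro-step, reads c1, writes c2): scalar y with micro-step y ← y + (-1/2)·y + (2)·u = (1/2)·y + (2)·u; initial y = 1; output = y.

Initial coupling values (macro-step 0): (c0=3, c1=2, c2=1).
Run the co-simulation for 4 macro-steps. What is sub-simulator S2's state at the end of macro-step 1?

S2 state at macro-step 1 = 11/2

macro 1: S0 reads c1=2 → after 1×micro: -1/2; S1 reads c0=-1/2 → after 1×micro: 5/2; S2 reads c1=5/2 → after 1×micro: 11/2 ⇒ (c0=-1/2, c1=5/2, c2=11/2)
macro 2: S0 reads c1=5/2 → after 1×micro: -11/4; S1 reads c0=-11/4 → after 1×micro: 1; S2 reads c1=1 → after 1×micro: 19/4 ⇒ (c0=-11/4, c1=1, c2=19/4)
macro 3: S0 reads c1=1 → after 1×micro: -19/8; S1 reads c0=-19/8 → after 1×micro: -7/8; S2 reads c1=-7/8 → after 1×micro: 5/8 ⇒ (c0=-19/8, c1=-7/8, c2=5/8)
macro 4: S0 reads c1=-7/8 → after 1×micro: -5/16; S1 reads c0=-5/16 → after 1×micro: -13/8; S2 reads c1=-13/8 → after 1×micro: -47/16 ⇒ (c0=-5/16, c1=-13/8, c2=-47/16)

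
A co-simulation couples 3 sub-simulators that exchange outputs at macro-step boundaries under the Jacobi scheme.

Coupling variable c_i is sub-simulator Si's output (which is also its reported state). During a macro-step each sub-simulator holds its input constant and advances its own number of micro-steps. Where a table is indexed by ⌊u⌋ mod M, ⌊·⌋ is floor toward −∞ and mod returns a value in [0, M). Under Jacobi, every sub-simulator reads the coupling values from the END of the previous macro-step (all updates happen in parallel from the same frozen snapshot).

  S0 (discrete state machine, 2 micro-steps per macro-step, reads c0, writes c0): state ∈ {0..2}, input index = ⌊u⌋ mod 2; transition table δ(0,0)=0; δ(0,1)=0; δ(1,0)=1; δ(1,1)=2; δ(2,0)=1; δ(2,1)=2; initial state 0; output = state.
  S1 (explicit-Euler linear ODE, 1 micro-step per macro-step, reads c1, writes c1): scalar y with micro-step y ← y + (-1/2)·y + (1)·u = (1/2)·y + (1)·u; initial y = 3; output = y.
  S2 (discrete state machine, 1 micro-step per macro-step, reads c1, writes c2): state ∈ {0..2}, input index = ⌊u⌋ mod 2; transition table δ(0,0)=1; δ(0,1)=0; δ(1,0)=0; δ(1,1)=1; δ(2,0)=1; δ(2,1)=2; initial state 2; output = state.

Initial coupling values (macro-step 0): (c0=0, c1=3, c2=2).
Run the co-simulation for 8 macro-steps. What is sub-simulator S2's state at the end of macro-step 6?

S2 state at macro-step 6 = 0

macro 1: S0 reads c0=0 → after 2×micro: 0; S1 reads c1=3 → after 1×micro: 9/2; S2 reads c1=3 → after 1×micro: 2 ⇒ (c0=0, c1=9/2, c2=2)
macro 2: S0 reads c0=0 → after 2×micro: 0; S1 reads c1=9/2 → after 1×micro: 27/4; S2 reads c1=9/2 → after 1×micro: 1 ⇒ (c0=0, c1=27/4, c2=1)
macro 3: S0 reads c0=0 → after 2×micro: 0; S1 reads c1=27/4 → after 1×micro: 81/8; S2 reads c1=27/4 → after 1×micro: 0 ⇒ (c0=0, c1=81/8, c2=0)
macro 4: S0 reads c0=0 → after 2×micro: 0; S1 reads c1=81/8 → after 1×micro: 243/16; S2 reads c1=81/8 → after 1×micro: 1 ⇒ (c0=0, c1=243/16, c2=1)
macro 5: S0 reads c0=0 → after 2×micro: 0; S1 reads c1=243/16 → after 1×micro: 729/32; S2 reads c1=243/16 → after 1×micro: 1 ⇒ (c0=0, c1=729/32, c2=1)
macro 6: S0 reads c0=0 → after 2×micro: 0; S1 reads c1=729/32 → after 1×micro: 2187/64; S2 reads c1=729/32 → after 1×micro: 0 ⇒ (c0=0, c1=2187/64, c2=0)
macro 7: S0 reads c0=0 → after 2×micro: 0; S1 reads c1=2187/64 → after 1×micro: 6561/128; S2 reads c1=2187/64 → after 1×micro: 1 ⇒ (c0=0, c1=6561/128, c2=1)
macro 8: S0 reads c0=0 → after 2×micro: 0; S1 reads c1=6561/128 → after 1×micro: 19683/256; S2 reads c1=6561/128 → after 1×micro: 1 ⇒ (c0=0, c1=19683/256, c2=1)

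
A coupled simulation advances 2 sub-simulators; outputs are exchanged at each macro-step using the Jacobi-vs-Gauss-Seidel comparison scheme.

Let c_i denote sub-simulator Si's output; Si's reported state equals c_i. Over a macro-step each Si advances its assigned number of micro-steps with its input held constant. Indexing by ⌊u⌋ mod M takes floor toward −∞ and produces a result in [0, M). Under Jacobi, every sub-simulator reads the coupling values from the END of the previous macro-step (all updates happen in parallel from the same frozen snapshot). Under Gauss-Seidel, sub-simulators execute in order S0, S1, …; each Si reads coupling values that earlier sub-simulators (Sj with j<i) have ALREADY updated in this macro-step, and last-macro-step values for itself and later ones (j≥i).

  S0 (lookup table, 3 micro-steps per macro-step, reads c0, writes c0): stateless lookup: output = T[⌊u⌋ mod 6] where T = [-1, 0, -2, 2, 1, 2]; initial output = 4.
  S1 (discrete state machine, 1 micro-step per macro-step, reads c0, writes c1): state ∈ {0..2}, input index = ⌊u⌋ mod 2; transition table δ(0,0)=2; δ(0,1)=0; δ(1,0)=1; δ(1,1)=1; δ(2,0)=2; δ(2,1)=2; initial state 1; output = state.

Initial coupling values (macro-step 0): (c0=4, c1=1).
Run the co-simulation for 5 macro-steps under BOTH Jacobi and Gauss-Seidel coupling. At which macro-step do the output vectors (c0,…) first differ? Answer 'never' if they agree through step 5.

first divergence at macro-step: never

[Jacobi] macro 1: S0 reads c0=4 → after 3×micro: 1; S1 reads c0=4 → after 1×micro: 1 ⇒ (c0=1, c1=1)
[Jacobi] macro 2: S0 reads c0=1 → after 3×micro: 0; S1 reads c0=1 → after 1×micro: 1 ⇒ (c0=0, c1=1)
[Jacobi] macro 3: S0 reads c0=0 → after 3×micro: -1; S1 reads c0=0 → after 1×micro: 1 ⇒ (c0=-1, c1=1)
[Jacobi] macro 4: S0 reads c0=-1 → after 3×micro: 2; S1 reads c0=-1 → after 1×micro: 1 ⇒ (c0=2, c1=1)
[Jacobi] macro 5: S0 reads c0=2 → after 3×micro: -2; S1 reads c0=2 → after 1×micro: 1 ⇒ (c0=-2, c1=1)
[Gauss-Seidel] macro 1: S0 reads c0=4 → after 3×micro: 1; S1 reads c0=1 → after 1×micro: 1 ⇒ (c0=1, c1=1)
[Gauss-Seidel] macro 2: S0 reads c0=1 → after 3×micro: 0; S1 reads c0=0 → after 1×micro: 1 ⇒ (c0=0, c1=1)
[Gauss-Seidel] macro 3: S0 reads c0=0 → after 3×micro: -1; S1 reads c0=-1 → after 1×micro: 1 ⇒ (c0=-1, c1=1)
[Gauss-Seidel] macro 4: S0 reads c0=-1 → after 3×micro: 2; S1 reads c0=2 → after 1×micro: 1 ⇒ (c0=2, c1=1)
[Gauss-Seidel] macro 5: S0 reads c0=2 → after 3×micro: -2; S1 reads c0=-2 → after 1×micro: 1 ⇒ (c0=-2, c1=1)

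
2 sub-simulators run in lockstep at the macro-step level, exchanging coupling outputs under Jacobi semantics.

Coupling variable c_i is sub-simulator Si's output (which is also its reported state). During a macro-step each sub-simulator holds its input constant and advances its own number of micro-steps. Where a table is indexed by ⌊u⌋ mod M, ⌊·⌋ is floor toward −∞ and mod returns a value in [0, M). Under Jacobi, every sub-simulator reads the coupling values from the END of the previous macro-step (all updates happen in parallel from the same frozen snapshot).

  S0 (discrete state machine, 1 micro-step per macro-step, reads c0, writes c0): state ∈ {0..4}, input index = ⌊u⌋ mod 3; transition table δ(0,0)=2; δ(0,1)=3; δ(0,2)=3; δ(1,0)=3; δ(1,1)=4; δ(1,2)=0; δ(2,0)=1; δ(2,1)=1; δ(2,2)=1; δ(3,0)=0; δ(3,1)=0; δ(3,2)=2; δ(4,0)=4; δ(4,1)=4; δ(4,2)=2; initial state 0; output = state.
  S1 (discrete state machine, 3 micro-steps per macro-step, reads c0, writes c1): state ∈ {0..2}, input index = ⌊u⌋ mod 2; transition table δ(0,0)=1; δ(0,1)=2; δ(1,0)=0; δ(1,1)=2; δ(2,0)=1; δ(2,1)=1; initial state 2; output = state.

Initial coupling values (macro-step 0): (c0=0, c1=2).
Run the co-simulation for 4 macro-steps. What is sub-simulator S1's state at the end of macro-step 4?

macro 1: S0 reads c0=0 → after 1×micro: 2; S1 reads c0=0 → after 3×micro: 1 ⇒ (c0=2, c1=1)
macro 2: S0 reads c0=2 → after 1×micro: 1; S1 reads c0=2 → after 3×micro: 0 ⇒ (c0=1, c1=0)
macro 3: S0 reads c0=1 → after 1×micro: 4; S1 reads c0=1 → after 3×micro: 2 ⇒ (c0=4, c1=2)
macro 4: S0 reads c0=4 → after 1×micro: 4; S1 reads c0=4 → after 3×micro: 1 ⇒ (c0=4, c1=1)

S1 state at macro-step 4 = 1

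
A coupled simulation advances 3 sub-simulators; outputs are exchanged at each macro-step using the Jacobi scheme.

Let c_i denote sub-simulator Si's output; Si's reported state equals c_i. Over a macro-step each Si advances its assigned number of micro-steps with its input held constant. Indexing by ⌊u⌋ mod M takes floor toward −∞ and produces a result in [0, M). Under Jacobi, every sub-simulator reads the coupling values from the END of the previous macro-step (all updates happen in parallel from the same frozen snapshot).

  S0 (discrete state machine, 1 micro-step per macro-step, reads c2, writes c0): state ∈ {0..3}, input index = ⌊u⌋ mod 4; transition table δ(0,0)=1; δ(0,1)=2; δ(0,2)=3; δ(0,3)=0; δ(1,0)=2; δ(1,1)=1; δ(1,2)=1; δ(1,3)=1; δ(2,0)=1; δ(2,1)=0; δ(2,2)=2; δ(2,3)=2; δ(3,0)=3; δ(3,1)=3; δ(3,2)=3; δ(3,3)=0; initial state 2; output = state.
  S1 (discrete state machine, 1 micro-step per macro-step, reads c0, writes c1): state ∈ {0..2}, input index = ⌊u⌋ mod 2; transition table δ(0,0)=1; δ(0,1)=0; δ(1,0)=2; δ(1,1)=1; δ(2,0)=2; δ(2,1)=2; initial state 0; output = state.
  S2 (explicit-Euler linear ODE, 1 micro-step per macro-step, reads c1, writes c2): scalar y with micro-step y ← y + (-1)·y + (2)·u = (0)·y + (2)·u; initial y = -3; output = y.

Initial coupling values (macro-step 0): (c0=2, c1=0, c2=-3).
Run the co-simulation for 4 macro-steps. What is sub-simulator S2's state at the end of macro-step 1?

S2 state at macro-step 1 = 0

macro 1: S0 reads c2=-3 → after 1×micro: 0; S1 reads c0=2 → after 1×micro: 1; S2 reads c1=0 → after 1×micro: 0 ⇒ (c0=0, c1=1, c2=0)
macro 2: S0 reads c2=0 → after 1×micro: 1; S1 reads c0=0 → after 1×micro: 2; S2 reads c1=1 → after 1×micro: 2 ⇒ (c0=1, c1=2, c2=2)
macro 3: S0 reads c2=2 → after 1×micro: 1; S1 reads c0=1 → after 1×micro: 2; S2 reads c1=2 → after 1×micro: 4 ⇒ (c0=1, c1=2, c2=4)
macro 4: S0 reads c2=4 → after 1×micro: 2; S1 reads c0=1 → after 1×micro: 2; S2 reads c1=2 → after 1×micro: 4 ⇒ (c0=2, c1=2, c2=4)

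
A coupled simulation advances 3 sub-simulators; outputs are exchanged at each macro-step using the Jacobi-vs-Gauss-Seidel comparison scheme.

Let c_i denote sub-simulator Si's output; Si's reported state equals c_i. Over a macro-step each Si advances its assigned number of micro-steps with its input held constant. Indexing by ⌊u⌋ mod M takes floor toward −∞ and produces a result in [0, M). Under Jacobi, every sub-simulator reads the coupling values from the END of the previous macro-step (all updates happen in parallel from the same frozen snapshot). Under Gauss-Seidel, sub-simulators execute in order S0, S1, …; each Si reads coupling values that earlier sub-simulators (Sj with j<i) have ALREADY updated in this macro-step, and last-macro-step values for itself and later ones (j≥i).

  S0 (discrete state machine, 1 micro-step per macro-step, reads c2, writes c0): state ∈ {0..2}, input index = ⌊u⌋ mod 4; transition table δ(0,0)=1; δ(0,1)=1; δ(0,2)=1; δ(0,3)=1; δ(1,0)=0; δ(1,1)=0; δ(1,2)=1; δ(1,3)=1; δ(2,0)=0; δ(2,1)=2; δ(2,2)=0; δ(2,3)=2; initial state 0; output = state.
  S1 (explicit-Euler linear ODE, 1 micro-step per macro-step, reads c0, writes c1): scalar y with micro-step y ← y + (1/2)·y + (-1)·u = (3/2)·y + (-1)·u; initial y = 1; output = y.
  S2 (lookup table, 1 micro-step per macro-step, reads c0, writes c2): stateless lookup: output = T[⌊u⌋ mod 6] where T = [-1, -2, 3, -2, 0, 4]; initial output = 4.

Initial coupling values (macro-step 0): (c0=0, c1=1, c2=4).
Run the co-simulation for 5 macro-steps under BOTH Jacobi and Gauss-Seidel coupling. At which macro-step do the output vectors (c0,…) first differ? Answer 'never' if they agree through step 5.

[Jacobi] macro 1: S0 reads c2=4 → after 1×micro: 1; S1 reads c0=0 → after 1×micro: 3/2; S2 reads c0=0 → after 1×micro: -1 ⇒ (c0=1, c1=3/2, c2=-1)
[Jacobi] macro 2: S0 reads c2=-1 → after 1×micro: 1; S1 reads c0=1 → after 1×micro: 5/4; S2 reads c0=1 → after 1×micro: -2 ⇒ (c0=1, c1=5/4, c2=-2)
[Jacobi] macro 3: S0 reads c2=-2 → after 1×micro: 1; S1 reads c0=1 → after 1×micro: 7/8; S2 reads c0=1 → after 1×micro: -2 ⇒ (c0=1, c1=7/8, c2=-2)
[Jacobi] macro 4: S0 reads c2=-2 → after 1×micro: 1; S1 reads c0=1 → after 1×micro: 5/16; S2 reads c0=1 → after 1×micro: -2 ⇒ (c0=1, c1=5/16, c2=-2)
[Jacobi] macro 5: S0 reads c2=-2 → after 1×micro: 1; S1 reads c0=1 → after 1×micro: -17/32; S2 reads c0=1 → after 1×micro: -2 ⇒ (c0=1, c1=-17/32, c2=-2)
[Gauss-Seidel] macro 1: S0 reads c2=4 → after 1×micro: 1; S1 reads c0=1 → after 1×micro: 1/2; S2 reads c0=1 → after 1×micro: -2 ⇒ (c0=1, c1=1/2, c2=-2)
[Gauss-Seidel] macro 2: S0 reads c2=-2 → after 1×micro: 1; S1 reads c0=1 → after 1×micro: -1/4; S2 reads c0=1 → after 1×micro: -2 ⇒ (c0=1, c1=-1/4, c2=-2)
[Gauss-Seidel] macro 3: S0 reads c2=-2 → after 1×micro: 1; S1 reads c0=1 → after 1×micro: -11/8; S2 reads c0=1 → after 1×micro: -2 ⇒ (c0=1, c1=-11/8, c2=-2)
[Gauss-Seidel] macro 4: S0 reads c2=-2 → after 1×micro: 1; S1 reads c0=1 → after 1×micro: -49/16; S2 reads c0=1 → after 1×micro: -2 ⇒ (c0=1, c1=-49/16, c2=-2)
[Gauss-Seidel] macro 5: S0 reads c2=-2 → after 1×micro: 1; S1 reads c0=1 → after 1×micro: -179/32; S2 reads c0=1 → after 1×micro: -2 ⇒ (c0=1, c1=-179/32, c2=-2)

first divergence at macro-step: 1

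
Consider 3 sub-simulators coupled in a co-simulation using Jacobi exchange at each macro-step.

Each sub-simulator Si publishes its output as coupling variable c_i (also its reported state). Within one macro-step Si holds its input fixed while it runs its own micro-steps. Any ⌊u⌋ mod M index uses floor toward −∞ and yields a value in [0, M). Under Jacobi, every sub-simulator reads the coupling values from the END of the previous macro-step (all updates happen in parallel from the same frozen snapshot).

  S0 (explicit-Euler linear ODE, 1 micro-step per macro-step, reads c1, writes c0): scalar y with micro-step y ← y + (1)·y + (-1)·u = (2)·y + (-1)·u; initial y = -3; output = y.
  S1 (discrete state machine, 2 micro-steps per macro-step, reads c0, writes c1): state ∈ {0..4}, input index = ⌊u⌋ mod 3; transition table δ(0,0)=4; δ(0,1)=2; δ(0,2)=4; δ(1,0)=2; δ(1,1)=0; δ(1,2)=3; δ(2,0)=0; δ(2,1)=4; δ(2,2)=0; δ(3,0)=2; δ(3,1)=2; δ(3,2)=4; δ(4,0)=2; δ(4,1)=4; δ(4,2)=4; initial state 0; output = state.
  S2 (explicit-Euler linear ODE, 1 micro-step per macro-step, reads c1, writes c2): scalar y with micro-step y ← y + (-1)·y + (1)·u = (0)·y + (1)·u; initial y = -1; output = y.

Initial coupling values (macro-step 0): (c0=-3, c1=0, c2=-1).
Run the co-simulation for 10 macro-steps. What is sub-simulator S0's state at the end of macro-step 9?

S0 state at macro-step 9 = -2300

macro 1: S0 reads c1=0 → after 1×micro: -6; S1 reads c0=-3 → after 2×micro: 2; S2 reads c1=0 → after 1×micro: 0 ⇒ (c0=-6, c1=2, c2=0)
macro 2: S0 reads c1=2 → after 1×micro: -14; S1 reads c0=-6 → after 2×micro: 4; S2 reads c1=2 → after 1×micro: 2 ⇒ (c0=-14, c1=4, c2=2)
macro 3: S0 reads c1=4 → after 1×micro: -32; S1 reads c0=-14 → after 2×micro: 4; S2 reads c1=4 → after 1×micro: 4 ⇒ (c0=-32, c1=4, c2=4)
macro 4: S0 reads c1=4 → after 1×micro: -68; S1 reads c0=-32 → after 2×micro: 4; S2 reads c1=4 → after 1×micro: 4 ⇒ (c0=-68, c1=4, c2=4)
macro 5: S0 reads c1=4 → after 1×micro: -140; S1 reads c0=-68 → after 2×micro: 4; S2 reads c1=4 → after 1×micro: 4 ⇒ (c0=-140, c1=4, c2=4)
macro 6: S0 reads c1=4 → after 1×micro: -284; S1 reads c0=-140 → after 2×micro: 4; S2 reads c1=4 → after 1×micro: 4 ⇒ (c0=-284, c1=4, c2=4)
macro 7: S0 reads c1=4 → after 1×micro: -572; S1 reads c0=-284 → after 2×micro: 4; S2 reads c1=4 → after 1×micro: 4 ⇒ (c0=-572, c1=4, c2=4)
macro 8: S0 reads c1=4 → after 1×micro: -1148; S1 reads c0=-572 → after 2×micro: 4; S2 reads c1=4 → after 1×micro: 4 ⇒ (c0=-1148, c1=4, c2=4)
macro 9: S0 reads c1=4 → after 1×micro: -2300; S1 reads c0=-1148 → after 2×micro: 4; S2 reads c1=4 → after 1×micro: 4 ⇒ (c0=-2300, c1=4, c2=4)
macro 10: S0 reads c1=4 → after 1×micro: -4604; S1 reads c0=-2300 → after 2×micro: 4; S2 reads c1=4 → after 1×micro: 4 ⇒ (c0=-4604, c1=4, c2=4)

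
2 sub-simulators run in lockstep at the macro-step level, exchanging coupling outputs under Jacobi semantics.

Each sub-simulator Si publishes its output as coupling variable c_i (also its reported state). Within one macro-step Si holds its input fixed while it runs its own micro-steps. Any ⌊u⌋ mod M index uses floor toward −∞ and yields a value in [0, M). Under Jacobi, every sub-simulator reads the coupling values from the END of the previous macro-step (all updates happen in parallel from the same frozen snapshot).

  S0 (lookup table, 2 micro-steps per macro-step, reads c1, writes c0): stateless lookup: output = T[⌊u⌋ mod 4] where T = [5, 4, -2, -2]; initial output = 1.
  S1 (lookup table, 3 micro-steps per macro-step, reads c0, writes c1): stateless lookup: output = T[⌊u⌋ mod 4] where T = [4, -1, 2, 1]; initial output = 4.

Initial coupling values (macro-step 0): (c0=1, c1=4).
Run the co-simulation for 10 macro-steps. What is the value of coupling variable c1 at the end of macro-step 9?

c1 at macro-step 9 = 2

macro 1: S0 reads c1=4 → after 2×micro: 5; S1 reads c0=1 → after 3×micro: -1 ⇒ (c0=5, c1=-1)
macro 2: S0 reads c1=-1 → after 2×micro: -2; S1 reads c0=5 → after 3×micro: -1 ⇒ (c0=-2, c1=-1)
macro 3: S0 reads c1=-1 → after 2×micro: -2; S1 reads c0=-2 → after 3×micro: 2 ⇒ (c0=-2, c1=2)
macro 4: S0 reads c1=2 → after 2×micro: -2; S1 reads c0=-2 → after 3×micro: 2 ⇒ (c0=-2, c1=2)
macro 5: S0 reads c1=2 → after 2×micro: -2; S1 reads c0=-2 → after 3×micro: 2 ⇒ (c0=-2, c1=2)
macro 6: S0 reads c1=2 → after 2×micro: -2; S1 reads c0=-2 → after 3×micro: 2 ⇒ (c0=-2, c1=2)
macro 7: S0 reads c1=2 → after 2×micro: -2; S1 reads c0=-2 → after 3×micro: 2 ⇒ (c0=-2, c1=2)
macro 8: S0 reads c1=2 → after 2×micro: -2; S1 reads c0=-2 → after 3×micro: 2 ⇒ (c0=-2, c1=2)
macro 9: S0 reads c1=2 → after 2×micro: -2; S1 reads c0=-2 → after 3×micro: 2 ⇒ (c0=-2, c1=2)
macro 10: S0 reads c1=2 → after 2×micro: -2; S1 reads c0=-2 → after 3×micro: 2 ⇒ (c0=-2, c1=2)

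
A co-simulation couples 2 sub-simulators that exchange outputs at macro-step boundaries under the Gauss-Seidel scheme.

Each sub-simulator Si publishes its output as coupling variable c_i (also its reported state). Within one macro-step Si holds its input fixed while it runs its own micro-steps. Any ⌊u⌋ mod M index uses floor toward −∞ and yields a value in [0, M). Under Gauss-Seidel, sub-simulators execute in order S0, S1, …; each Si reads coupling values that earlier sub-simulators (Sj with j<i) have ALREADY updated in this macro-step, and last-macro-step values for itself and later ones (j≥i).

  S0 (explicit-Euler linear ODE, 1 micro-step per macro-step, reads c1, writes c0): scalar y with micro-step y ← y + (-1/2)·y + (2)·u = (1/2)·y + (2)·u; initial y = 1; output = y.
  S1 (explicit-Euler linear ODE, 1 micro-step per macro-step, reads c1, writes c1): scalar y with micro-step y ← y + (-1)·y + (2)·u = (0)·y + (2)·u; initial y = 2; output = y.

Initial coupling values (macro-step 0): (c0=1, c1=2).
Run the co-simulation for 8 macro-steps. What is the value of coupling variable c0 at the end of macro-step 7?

c0 at macro-step 7 = 43689/128

macro 1: S0 reads c1=2 → after 1×micro: 9/2; S1 reads c1=2 → after 1×micro: 4 ⇒ (c0=9/2, c1=4)
macro 2: S0 reads c1=4 → after 1×micro: 41/4; S1 reads c1=4 → after 1×micro: 8 ⇒ (c0=41/4, c1=8)
macro 3: S0 reads c1=8 → after 1×micro: 169/8; S1 reads c1=8 → after 1×micro: 16 ⇒ (c0=169/8, c1=16)
macro 4: S0 reads c1=16 → after 1×micro: 681/16; S1 reads c1=16 → after 1×micro: 32 ⇒ (c0=681/16, c1=32)
macro 5: S0 reads c1=32 → after 1×micro: 2729/32; S1 reads c1=32 → after 1×micro: 64 ⇒ (c0=2729/32, c1=64)
macro 6: S0 reads c1=64 → after 1×micro: 10921/64; S1 reads c1=64 → after 1×micro: 128 ⇒ (c0=10921/64, c1=128)
macro 7: S0 reads c1=128 → after 1×micro: 43689/128; S1 reads c1=128 → after 1×micro: 256 ⇒ (c0=43689/128, c1=256)
macro 8: S0 reads c1=256 → after 1×micro: 174761/256; S1 reads c1=256 → after 1×micro: 512 ⇒ (c0=174761/256, c1=512)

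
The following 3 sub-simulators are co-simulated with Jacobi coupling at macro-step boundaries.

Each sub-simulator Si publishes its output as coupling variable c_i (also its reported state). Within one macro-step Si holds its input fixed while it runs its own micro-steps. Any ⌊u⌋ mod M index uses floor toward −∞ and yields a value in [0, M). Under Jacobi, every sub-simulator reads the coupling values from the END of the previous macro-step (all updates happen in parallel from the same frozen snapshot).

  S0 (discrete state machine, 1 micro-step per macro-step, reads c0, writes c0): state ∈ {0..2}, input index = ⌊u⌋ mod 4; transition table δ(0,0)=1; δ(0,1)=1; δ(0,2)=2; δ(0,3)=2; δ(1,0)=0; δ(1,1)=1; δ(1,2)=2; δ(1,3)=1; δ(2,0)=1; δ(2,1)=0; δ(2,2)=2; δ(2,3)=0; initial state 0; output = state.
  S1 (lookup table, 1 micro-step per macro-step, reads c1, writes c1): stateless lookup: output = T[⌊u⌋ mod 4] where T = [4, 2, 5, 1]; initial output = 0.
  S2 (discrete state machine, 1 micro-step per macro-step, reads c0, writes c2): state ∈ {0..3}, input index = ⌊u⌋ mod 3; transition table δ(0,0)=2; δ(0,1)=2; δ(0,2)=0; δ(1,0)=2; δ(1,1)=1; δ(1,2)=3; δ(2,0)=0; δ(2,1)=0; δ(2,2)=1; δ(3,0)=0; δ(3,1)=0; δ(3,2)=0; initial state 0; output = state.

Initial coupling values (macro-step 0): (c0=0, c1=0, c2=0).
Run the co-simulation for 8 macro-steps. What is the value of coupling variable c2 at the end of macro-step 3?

macro 1: S0 reads c0=0 → after 1×micro: 1; S1 reads c1=0 → after 1×micro: 4; S2 reads c0=0 → after 1×micro: 2 ⇒ (c0=1, c1=4, c2=2)
macro 2: S0 reads c0=1 → after 1×micro: 1; S1 reads c1=4 → after 1×micro: 4; S2 reads c0=1 → after 1×micro: 0 ⇒ (c0=1, c1=4, c2=0)
macro 3: S0 reads c0=1 → after 1×micro: 1; S1 reads c1=4 → after 1×micro: 4; S2 reads c0=1 → after 1×micro: 2 ⇒ (c0=1, c1=4, c2=2)
macro 4: S0 reads c0=1 → after 1×micro: 1; S1 reads c1=4 → after 1×micro: 4; S2 reads c0=1 → after 1×micro: 0 ⇒ (c0=1, c1=4, c2=0)
macro 5: S0 reads c0=1 → after 1×micro: 1; S1 reads c1=4 → after 1×micro: 4; S2 reads c0=1 → after 1×micro: 2 ⇒ (c0=1, c1=4, c2=2)
macro 6: S0 reads c0=1 → after 1×micro: 1; S1 reads c1=4 → after 1×micro: 4; S2 reads c0=1 → after 1×micro: 0 ⇒ (c0=1, c1=4, c2=0)
macro 7: S0 reads c0=1 → after 1×micro: 1; S1 reads c1=4 → after 1×micro: 4; S2 reads c0=1 → after 1×micro: 2 ⇒ (c0=1, c1=4, c2=2)
macro 8: S0 reads c0=1 → after 1×micro: 1; S1 reads c1=4 → after 1×micro: 4; S2 reads c0=1 → after 1×micro: 0 ⇒ (c0=1, c1=4, c2=0)

c2 at macro-step 3 = 2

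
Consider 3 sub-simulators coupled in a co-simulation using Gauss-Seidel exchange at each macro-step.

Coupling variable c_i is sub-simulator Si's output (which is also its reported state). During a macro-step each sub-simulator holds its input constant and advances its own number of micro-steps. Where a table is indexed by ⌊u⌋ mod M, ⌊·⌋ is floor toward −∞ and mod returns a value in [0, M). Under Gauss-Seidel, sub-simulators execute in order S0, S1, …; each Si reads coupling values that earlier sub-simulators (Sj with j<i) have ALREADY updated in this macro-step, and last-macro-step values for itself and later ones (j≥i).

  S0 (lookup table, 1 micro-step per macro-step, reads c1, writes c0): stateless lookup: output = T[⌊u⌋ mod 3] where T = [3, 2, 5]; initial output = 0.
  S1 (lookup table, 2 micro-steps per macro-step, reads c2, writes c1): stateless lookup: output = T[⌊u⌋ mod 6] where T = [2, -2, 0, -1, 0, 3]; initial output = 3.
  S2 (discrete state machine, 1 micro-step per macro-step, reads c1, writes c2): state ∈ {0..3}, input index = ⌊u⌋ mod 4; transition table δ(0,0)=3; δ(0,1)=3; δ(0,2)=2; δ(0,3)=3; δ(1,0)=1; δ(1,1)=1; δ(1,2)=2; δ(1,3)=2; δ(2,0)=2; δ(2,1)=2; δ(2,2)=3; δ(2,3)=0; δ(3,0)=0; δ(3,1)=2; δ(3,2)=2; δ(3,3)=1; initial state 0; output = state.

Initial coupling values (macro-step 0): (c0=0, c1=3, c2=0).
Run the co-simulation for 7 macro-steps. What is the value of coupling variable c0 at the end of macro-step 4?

macro 1: S0 reads c1=3 → after 1×micro: 3; S1 reads c2=0 → after 2×micro: 2; S2 reads c1=2 → after 1×micro: 2 ⇒ (c0=3, c1=2, c2=2)
macro 2: S0 reads c1=2 → after 1×micro: 5; S1 reads c2=2 → after 2×micro: 0; S2 reads c1=0 → after 1×micro: 2 ⇒ (c0=5, c1=0, c2=2)
macro 3: S0 reads c1=0 → after 1×micro: 3; S1 reads c2=2 → after 2×micro: 0; S2 reads c1=0 → after 1×micro: 2 ⇒ (c0=3, c1=0, c2=2)
macro 4: S0 reads c1=0 → after 1×micro: 3; S1 reads c2=2 → after 2×micro: 0; S2 reads c1=0 → after 1×micro: 2 ⇒ (c0=3, c1=0, c2=2)
macro 5: S0 reads c1=0 → after 1×micro: 3; S1 reads c2=2 → after 2×micro: 0; S2 reads c1=0 → after 1×micro: 2 ⇒ (c0=3, c1=0, c2=2)
macro 6: S0 reads c1=0 → after 1×micro: 3; S1 reads c2=2 → after 2×micro: 0; S2 reads c1=0 → after 1×micro: 2 ⇒ (c0=3, c1=0, c2=2)
macro 7: S0 reads c1=0 → after 1×micro: 3; S1 reads c2=2 → after 2×micro: 0; S2 reads c1=0 → after 1×micro: 2 ⇒ (c0=3, c1=0, c2=2)

c0 at macro-step 4 = 3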